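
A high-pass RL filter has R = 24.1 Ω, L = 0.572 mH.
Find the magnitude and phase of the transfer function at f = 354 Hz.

Step 1 — Angular frequency: ω = 2π·354 = 2224 rad/s.
Step 2 — Transfer function: H(jω) = jωL/(R + jωL).
Step 3 — Numerator jωL = j·1.272; denominator R + jωL = 24.1 + j1.272.
Step 4 — H = 0.002779 + j0.05264.
Step 5 — Magnitude: |H| = 0.05272 (-25.6 dB); phase: φ = 87.0°.

|H| = 0.05272 (-25.6 dB), φ = 87.0°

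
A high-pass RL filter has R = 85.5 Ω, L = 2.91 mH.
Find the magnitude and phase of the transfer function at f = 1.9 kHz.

Step 1 — Angular frequency: ω = 2π·1900 = 1.194e+04 rad/s.
Step 2 — Transfer function: H(jω) = jωL/(R + jωL).
Step 3 — Numerator jωL = j·34.74; denominator R + jωL = 85.5 + j34.74.
Step 4 — H = 0.1417 + j0.3487.
Step 5 — Magnitude: |H| = 0.3764 (-8.5 dB); phase: φ = 67.9°.

|H| = 0.3764 (-8.5 dB), φ = 67.9°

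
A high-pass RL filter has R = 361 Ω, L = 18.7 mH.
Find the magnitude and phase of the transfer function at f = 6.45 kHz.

Step 1 — Angular frequency: ω = 2π·6450 = 4.053e+04 rad/s.
Step 2 — Transfer function: H(jω) = jωL/(R + jωL).
Step 3 — Numerator jωL = j·757.8; denominator R + jωL = 361 + j757.8.
Step 4 — H = 0.8151 + j0.3883.
Step 5 — Magnitude: |H| = 0.9028 (-0.9 dB); phase: φ = 25.5°.

|H| = 0.9028 (-0.9 dB), φ = 25.5°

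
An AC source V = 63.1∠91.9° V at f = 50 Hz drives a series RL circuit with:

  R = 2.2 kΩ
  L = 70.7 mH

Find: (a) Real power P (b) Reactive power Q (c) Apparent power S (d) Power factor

Step 1 — Angular frequency: ω = 2π·f = 2π·50 = 314.2 rad/s.
Step 2 — Component impedances:
  R: Z = R = 2200 Ω
  L: Z = jωL = j·314.2·0.0707 = 0 + j22.21 Ω
Step 3 — Series combination: Z_total = R + L = 2200 + j22.21 Ω = 2200∠0.6° Ω.
Step 4 — Source phasor: V = 63.1∠91.9° V = -2.092 + j63.07 V.
Step 5 — Current: I = V / Z = -0.0006615 + j0.02867 A = 0.02868∠91.3° A.
Step 6 — Complex power: S = V·I* = 1.81 + j0.01827 VA.
Step 7 — Real power: P = Re(S) = 1.81 W.
Step 8 — Reactive power: Q = Im(S) = 0.01827 VAR.
Step 9 — Apparent power: |S| = 1.81 VA.
Step 10 — Power factor: PF = P/|S| = 0.9999 (lagging).

(a) P = 1.81 W  (b) Q = 0.01827 VAR  (c) S = 1.81 VA  (d) PF = 0.9999 (lagging)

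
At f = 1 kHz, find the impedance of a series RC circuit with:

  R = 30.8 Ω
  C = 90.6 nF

Step 1 — Angular frequency: ω = 2π·f = 2π·1000 = 6283 rad/s.
Step 2 — Component impedances:
  R: Z = R = 30.8 Ω
  C: Z = 1/(jωC) = -j/(ω·C) = 0 - j1757 Ω
Step 3 — Series combination: Z_total = R + C = 30.8 - j1757 Ω = 1757∠-89.0° Ω.

Z = 30.8 - j1757 Ω = 1757∠-89.0° Ω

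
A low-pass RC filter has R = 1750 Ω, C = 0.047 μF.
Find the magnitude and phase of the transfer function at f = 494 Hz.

Step 1 — Angular frequency: ω = 2π·494 = 3104 rad/s.
Step 2 — Transfer function: H(jω) = 1/(1 + jωRC).
Step 3 — Denominator: 1 + jωRC = 1 + j·3104·1750·4.7e-08 = 1 + j0.2553.
Step 4 — H = 0.9388 - j0.2397.
Step 5 — Magnitude: |H| = 0.9689 (-0.3 dB); phase: φ = -14.3°.

|H| = 0.9689 (-0.3 dB), φ = -14.3°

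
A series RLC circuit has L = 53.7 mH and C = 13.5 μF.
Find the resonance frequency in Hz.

Step 1 — Resonance condition Im(Z)=0 gives ω₀ = 1/√(LC).
Step 2 — ω₀ = 1/√(0.0537·1.35e-05) = 1174 rad/s.
Step 3 — f₀ = ω₀/(2π) = 186.9 Hz.

f₀ = 186.9 Hz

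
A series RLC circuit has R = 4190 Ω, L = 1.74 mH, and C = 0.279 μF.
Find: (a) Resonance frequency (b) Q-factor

Step 1 — Resonance condition Im(Z)=0 gives ω₀ = 1/√(LC).
Step 2 — ω₀ = 1/√(0.00174·2.79e-07) = 4.539e+04 rad/s.
Step 3 — f₀ = ω₀/(2π) = 7223 Hz.
Step 4 — Series Q: Q = ω₀L/R = 4.539e+04·0.00174/4190 = 0.01885.

(a) f₀ = 7223 Hz  (b) Q = 0.01885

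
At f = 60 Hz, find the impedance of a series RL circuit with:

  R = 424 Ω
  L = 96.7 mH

Step 1 — Angular frequency: ω = 2π·f = 2π·60 = 377 rad/s.
Step 2 — Component impedances:
  R: Z = R = 424 Ω
  L: Z = jωL = j·377·0.0967 = 0 + j36.46 Ω
Step 3 — Series combination: Z_total = R + L = 424 + j36.46 Ω = 425.6∠4.9° Ω.

Z = 424 + j36.46 Ω = 425.6∠4.9° Ω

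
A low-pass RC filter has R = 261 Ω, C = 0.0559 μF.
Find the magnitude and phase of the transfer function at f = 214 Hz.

Step 1 — Angular frequency: ω = 2π·214 = 1345 rad/s.
Step 2 — Transfer function: H(jω) = 1/(1 + jωRC).
Step 3 — Denominator: 1 + jωRC = 1 + j·1345·261·5.59e-08 = 1 + j0.01962.
Step 4 — H = 0.9996 - j0.01961.
Step 5 — Magnitude: |H| = 0.9998 (-0.0 dB); phase: φ = -1.1°.

|H| = 0.9998 (-0.0 dB), φ = -1.1°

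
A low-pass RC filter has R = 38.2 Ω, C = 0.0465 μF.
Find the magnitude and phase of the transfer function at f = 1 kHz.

Step 1 — Angular frequency: ω = 2π·1000 = 6283 rad/s.
Step 2 — Transfer function: H(jω) = 1/(1 + jωRC).
Step 3 — Denominator: 1 + jωRC = 1 + j·6283·38.2·4.65e-08 = 1 + j0.01116.
Step 4 — H = 0.9999 - j0.01116.
Step 5 — Magnitude: |H| = 0.9999 (-0.0 dB); phase: φ = -0.6°.

|H| = 0.9999 (-0.0 dB), φ = -0.6°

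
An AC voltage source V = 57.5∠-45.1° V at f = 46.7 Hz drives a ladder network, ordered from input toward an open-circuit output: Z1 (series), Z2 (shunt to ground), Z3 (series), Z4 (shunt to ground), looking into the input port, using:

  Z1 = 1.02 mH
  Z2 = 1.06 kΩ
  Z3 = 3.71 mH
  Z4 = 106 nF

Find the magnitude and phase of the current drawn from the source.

Step 1 — Angular frequency: ω = 2π·f = 2π·46.7 = 293.4 rad/s.
Step 2 — Component impedances:
  Z1: Z = jωL = j·293.4·0.00102 = 0 + j0.2993 Ω
  Z2: Z = R = 1060 Ω
  Z3: Z = jωL = j·293.4·0.00371 = 0 + j1.089 Ω
  Z4: Z = 1/(jωC) = -j/(ω·C) = 0 - j3.215e+04 Ω
Step 3 — Ladder network (open output): work backward from the far end, alternating series and parallel combinations. Z_in = 1059 - j34.61 Ω = 1059∠-1.9° Ω.
Step 4 — Source phasor: V = 57.5∠-45.1° V = 40.59 - j40.73 V.
Step 5 — Ohm's law: I = V / Z_total = (40.59 - j40.73) / (1059 - j34.61) = 0.03955 - j0.03717 A.
Step 6 — Convert to polar: |I| = 0.05428 A, ∠I = -43.2°.

I = 0.05428∠-43.2° A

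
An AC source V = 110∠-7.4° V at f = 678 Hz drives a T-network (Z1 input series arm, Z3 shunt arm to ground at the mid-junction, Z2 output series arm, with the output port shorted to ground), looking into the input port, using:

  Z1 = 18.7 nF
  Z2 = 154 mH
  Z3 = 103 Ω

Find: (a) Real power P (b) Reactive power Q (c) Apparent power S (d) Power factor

Step 1 — Angular frequency: ω = 2π·f = 2π·678 = 4260 rad/s.
Step 2 — Component impedances:
  Z1: Z = 1/(jωC) = -j/(ω·C) = 0 - j1.255e+04 Ω
  Z2: Z = jωL = j·4260·0.154 = 0 + j656 Ω
  Z3: Z = R = 103 Ω
Step 3 — With the output port shorted to ground, the output series arm Z2 runs from the junction to ground; the shunt arm Z3 also runs from the junction to ground. They appear in parallel: Z3 || Z2 = 100.5 + j15.78 Ω.
Step 4 — Series with input arm Z1: Z_in = Z1 + (Z3 || Z2) = 100.5 - j1.254e+04 Ω = 1.254e+04∠-89.5° Ω.
Step 5 — Source phasor: V = 110∠-7.4° V = 109.1 - j14.17 V.
Step 6 — Current: I = V / Z = 0.0012 + j0.008691 A = 0.008774∠82.1° A.
Step 7 — Complex power: S = V·I* = 0.007738 - j0.9651 VA.
Step 8 — Real power: P = Re(S) = 0.007738 W.
Step 9 — Reactive power: Q = Im(S) = -0.9651 VAR.
Step 10 — Apparent power: |S| = 0.9651 VA.
Step 11 — Power factor: PF = P/|S| = 0.008018 (leading).

(a) P = 0.007738 W  (b) Q = -0.9651 VAR  (c) S = 0.9651 VA  (d) PF = 0.008018 (leading)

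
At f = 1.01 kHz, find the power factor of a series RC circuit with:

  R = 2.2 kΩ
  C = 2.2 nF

Step 1 — Angular frequency: ω = 2π·f = 2π·1010 = 6346 rad/s.
Step 2 — Component impedances:
  R: Z = R = 2200 Ω
  C: Z = 1/(jωC) = -j/(ω·C) = 0 - j7.163e+04 Ω
Step 3 — Series combination: Z_total = R + C = 2200 - j7.163e+04 Ω = 7.166e+04∠-88.2° Ω.
Step 4 — Power factor: PF = cos(φ) = Re(Z)/|Z| = 2200/7.166e+04 = 0.0307.
Step 5 — Type: Im(Z) = -7.163e+04 ⇒ leading (phase φ = -88.2°).

PF = 0.0307 (leading, φ = -88.2°)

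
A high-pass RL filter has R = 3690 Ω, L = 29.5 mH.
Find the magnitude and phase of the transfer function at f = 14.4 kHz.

Step 1 — Angular frequency: ω = 2π·1.44e+04 = 9.048e+04 rad/s.
Step 2 — Transfer function: H(jω) = jωL/(R + jωL).
Step 3 — Numerator jωL = j·2669; denominator R + jωL = 3690 + j2669.
Step 4 — H = 0.3435 + j0.4749.
Step 5 — Magnitude: |H| = 0.5861 (-4.6 dB); phase: φ = 54.1°.

|H| = 0.5861 (-4.6 dB), φ = 54.1°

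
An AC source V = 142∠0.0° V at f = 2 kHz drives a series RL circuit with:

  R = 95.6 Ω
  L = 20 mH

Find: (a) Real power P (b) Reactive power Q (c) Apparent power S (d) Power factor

Step 1 — Angular frequency: ω = 2π·f = 2π·2000 = 1.257e+04 rad/s.
Step 2 — Component impedances:
  R: Z = R = 95.6 Ω
  L: Z = jωL = j·1.257e+04·0.02 = 0 + j251.3 Ω
Step 3 — Series combination: Z_total = R + L = 95.6 + j251.3 Ω = 268.9∠69.2° Ω.
Step 4 — Source phasor: V = 142∠0.0° V = 142 V.
Step 5 — Current: I = V / Z = 0.1877 - j0.4936 A = 0.5281∠-69.2° A.
Step 6 — Complex power: S = V·I* = 26.66 + j70.09 VA.
Step 7 — Real power: P = Re(S) = 26.66 W.
Step 8 — Reactive power: Q = Im(S) = 70.09 VAR.
Step 9 — Apparent power: |S| = 74.99 VA.
Step 10 — Power factor: PF = P/|S| = 0.3555 (lagging).

(a) P = 26.66 W  (b) Q = 70.09 VAR  (c) S = 74.99 VA  (d) PF = 0.3555 (lagging)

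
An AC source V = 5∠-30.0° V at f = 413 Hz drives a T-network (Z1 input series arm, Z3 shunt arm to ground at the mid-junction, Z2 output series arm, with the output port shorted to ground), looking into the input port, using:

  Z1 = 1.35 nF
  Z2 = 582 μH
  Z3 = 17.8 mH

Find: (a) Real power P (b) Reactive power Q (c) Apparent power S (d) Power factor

Step 1 — Angular frequency: ω = 2π·f = 2π·413 = 2595 rad/s.
Step 2 — Component impedances:
  Z1: Z = 1/(jωC) = -j/(ω·C) = 0 - j2.855e+05 Ω
  Z2: Z = jωL = j·2595·0.000582 = 0 + j1.51 Ω
  Z3: Z = jωL = j·2595·0.0178 = 0 + j46.19 Ω
Step 3 — With the output port shorted to ground, the output series arm Z2 runs from the junction to ground; the shunt arm Z3 also runs from the junction to ground. They appear in parallel: Z3 || Z2 = 0 + j1.462 Ω.
Step 4 — Series with input arm Z1: Z_in = Z1 + (Z3 || Z2) = 0 - j2.855e+05 Ω = 2.855e+05∠-90.0° Ω.
Step 5 — Source phasor: V = 5∠-30.0° V = 4.33 - j2.5 V.
Step 6 — Current: I = V / Z = 8.758e-06 + j1.517e-05 A = 1.752e-05∠60.0° A.
Step 7 — Complex power: S = V·I* = 0 - j8.758e-05 VA.
Step 8 — Real power: P = Re(S) = 0 W.
Step 9 — Reactive power: Q = Im(S) = -8.758e-05 VAR.
Step 10 — Apparent power: |S| = 8.758e-05 VA.
Step 11 — Power factor: PF = P/|S| = 0 (leading).

(a) P = 0 W  (b) Q = -8.758e-05 VAR  (c) S = 8.758e-05 VA  (d) PF = 0 (leading)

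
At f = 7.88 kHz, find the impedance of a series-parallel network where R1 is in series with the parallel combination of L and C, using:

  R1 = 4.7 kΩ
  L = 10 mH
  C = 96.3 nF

Step 1 — Angular frequency: ω = 2π·f = 2π·7880 = 4.951e+04 rad/s.
Step 2 — Component impedances:
  R1: Z = R = 4700 Ω
  L: Z = jωL = j·4.951e+04·0.01 = 0 + j495.1 Ω
  C: Z = 1/(jωC) = -j/(ω·C) = 0 - j209.7 Ω
Step 3 — Parallel branch: L || C = 1/(1/L + 1/C) = 0 - j363.9 Ω.
Step 4 — Series with R1: Z_total = R1 + (L || C) = 4700 - j363.9 Ω = 4714∠-4.4° Ω.

Z = 4700 - j363.9 Ω = 4714∠-4.4° Ω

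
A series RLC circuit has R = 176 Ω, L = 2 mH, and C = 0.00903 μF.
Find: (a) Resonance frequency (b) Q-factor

Step 1 — Resonance condition Im(Z)=0 gives ω₀ = 1/√(LC).
Step 2 — ω₀ = 1/√(0.002·9.03e-09) = 2.353e+05 rad/s.
Step 3 — f₀ = ω₀/(2π) = 3.745e+04 Hz.
Step 4 — Series Q: Q = ω₀L/R = 2.353e+05·0.002/176 = 2.674.

(a) f₀ = 3.745e+04 Hz  (b) Q = 2.674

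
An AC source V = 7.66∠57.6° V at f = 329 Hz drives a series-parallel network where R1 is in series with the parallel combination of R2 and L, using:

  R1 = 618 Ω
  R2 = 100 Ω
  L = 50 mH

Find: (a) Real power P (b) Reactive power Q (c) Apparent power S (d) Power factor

Step 1 — Angular frequency: ω = 2π·f = 2π·329 = 2067 rad/s.
Step 2 — Component impedances:
  R1: Z = R = 618 Ω
  R2: Z = R = 100 Ω
  L: Z = jωL = j·2067·0.05 = 0 + j103.4 Ω
Step 3 — Parallel branch: R2 || L = 1/(1/R2 + 1/L) = 51.65 + j49.97 Ω.
Step 4 — Series with R1: Z_total = R1 + (R2 || L) = 669.7 + j49.97 Ω = 671.5∠4.3° Ω.
Step 5 — Source phasor: V = 7.66∠57.6° V = 4.104 + j6.468 V.
Step 6 — Current: I = V / Z = 0.006812 + j0.00915 A = 0.01141∠53.3° A.
Step 7 — Complex power: S = V·I* = 0.08714 + j0.006503 VA.
Step 8 — Real power: P = Re(S) = 0.08714 W.
Step 9 — Reactive power: Q = Im(S) = 0.006503 VAR.
Step 10 — Apparent power: |S| = 0.08738 VA.
Step 11 — Power factor: PF = P/|S| = 0.9972 (lagging).

(a) P = 0.08714 W  (b) Q = 0.006503 VAR  (c) S = 0.08738 VA  (d) PF = 0.9972 (lagging)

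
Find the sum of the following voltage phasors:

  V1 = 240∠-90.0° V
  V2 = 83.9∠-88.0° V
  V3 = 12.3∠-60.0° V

Step 1 — Convert each phasor to rectangular form:
  V1 = 240·(cos(-90.0°) + j·sin(-90.0°)) = 0 - j240 V
  V2 = 83.9·(cos(-88.0°) + j·sin(-88.0°)) = 2.928 - j83.85 V
  V3 = 12.3·(cos(-60.0°) + j·sin(-60.0°)) = 6.15 - j10.65 V
Step 2 — Sum components: V_total = 9.078 - j334.5 V.
Step 3 — Convert to polar: |V_total| = 334.6 V, ∠V_total = -88.4°.

V_total = 334.6∠-88.4° V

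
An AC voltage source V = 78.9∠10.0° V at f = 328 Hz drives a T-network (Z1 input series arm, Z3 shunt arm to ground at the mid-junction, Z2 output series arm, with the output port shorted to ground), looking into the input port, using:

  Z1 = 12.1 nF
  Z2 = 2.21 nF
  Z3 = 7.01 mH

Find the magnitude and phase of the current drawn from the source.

Step 1 — Angular frequency: ω = 2π·f = 2π·328 = 2061 rad/s.
Step 2 — Component impedances:
  Z1: Z = 1/(jωC) = -j/(ω·C) = 0 - j4.01e+04 Ω
  Z2: Z = 1/(jωC) = -j/(ω·C) = 0 - j2.196e+05 Ω
  Z3: Z = jωL = j·2061·0.00701 = 0 + j14.45 Ω
Step 3 — With the output port shorted to ground, the output series arm Z2 runs from the junction to ground; the shunt arm Z3 also runs from the junction to ground. They appear in parallel: Z3 || Z2 = 0 + j14.45 Ω.
Step 4 — Series with input arm Z1: Z_in = Z1 + (Z3 || Z2) = 0 - j4.009e+04 Ω = 4.009e+04∠-90.0° Ω.
Step 5 — Source phasor: V = 78.9∠10.0° V = 77.7 + j13.7 V.
Step 6 — Ohm's law: I = V / Z_total = (77.7 + j13.7) / (0 - j4.009e+04) = -0.0003418 + j0.001938 A.
Step 7 — Convert to polar: |I| = 0.001968 A, ∠I = 100.0°.

I = 0.001968∠100.0° A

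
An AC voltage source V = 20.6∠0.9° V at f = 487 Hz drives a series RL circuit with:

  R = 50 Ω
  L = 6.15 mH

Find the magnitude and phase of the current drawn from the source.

Step 1 — Angular frequency: ω = 2π·f = 2π·487 = 3060 rad/s.
Step 2 — Component impedances:
  R: Z = R = 50 Ω
  L: Z = jωL = j·3060·0.00615 = 0 + j18.82 Ω
Step 3 — Series combination: Z_total = R + L = 50 + j18.82 Ω = 53.42∠20.6° Ω.
Step 4 — Source phasor: V = 20.6∠0.9° V = 20.6 + j0.3236 V.
Step 5 — Ohm's law: I = V / Z_total = (20.6 + j0.3236) / (50 + j18.82) = 0.363 - j0.1301 A.
Step 6 — Convert to polar: |I| = 0.3856 A, ∠I = -19.7°.

I = 0.3856∠-19.7° A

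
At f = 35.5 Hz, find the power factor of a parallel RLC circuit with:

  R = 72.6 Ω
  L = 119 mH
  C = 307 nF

Step 1 — Angular frequency: ω = 2π·f = 2π·35.5 = 223.1 rad/s.
Step 2 — Component impedances:
  R: Z = R = 72.6 Ω
  L: Z = jωL = j·223.1·0.119 = 0 + j26.54 Ω
  C: Z = 1/(jωC) = -j/(ω·C) = 0 - j1.46e+04 Ω
Step 3 — Parallel combination: 1/Z_total = 1/R + 1/L + 1/C; Z_total = 8.588 + j23.45 Ω = 24.97∠69.9° Ω.
Step 4 — Power factor: PF = cos(φ) = Re(Z)/|Z| = 8.588/24.97 = 0.3439.
Step 5 — Type: Im(Z) = 23.45 ⇒ lagging (phase φ = 69.9°).

PF = 0.3439 (lagging, φ = 69.9°)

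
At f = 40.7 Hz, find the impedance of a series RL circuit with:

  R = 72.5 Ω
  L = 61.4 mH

Step 1 — Angular frequency: ω = 2π·f = 2π·40.7 = 255.7 rad/s.
Step 2 — Component impedances:
  R: Z = R = 72.5 Ω
  L: Z = jωL = j·255.7·0.0614 = 0 + j15.7 Ω
Step 3 — Series combination: Z_total = R + L = 72.5 + j15.7 Ω = 74.18∠12.2° Ω.

Z = 72.5 + j15.7 Ω = 74.18∠12.2° Ω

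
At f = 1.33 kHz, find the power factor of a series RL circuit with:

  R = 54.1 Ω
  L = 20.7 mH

Step 1 — Angular frequency: ω = 2π·f = 2π·1330 = 8357 rad/s.
Step 2 — Component impedances:
  R: Z = R = 54.1 Ω
  L: Z = jωL = j·8357·0.0207 = 0 + j173 Ω
Step 3 — Series combination: Z_total = R + L = 54.1 + j173 Ω = 181.2∠72.6° Ω.
Step 4 — Power factor: PF = cos(φ) = Re(Z)/|Z| = 54.1/181.24 = 0.2985.
Step 5 — Type: Im(Z) = 173 ⇒ lagging (phase φ = 72.6°).

PF = 0.2985 (lagging, φ = 72.6°)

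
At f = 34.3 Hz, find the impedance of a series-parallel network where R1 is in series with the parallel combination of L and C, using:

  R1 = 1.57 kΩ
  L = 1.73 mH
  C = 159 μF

Step 1 — Angular frequency: ω = 2π·f = 2π·34.3 = 215.5 rad/s.
Step 2 — Component impedances:
  R1: Z = R = 1570 Ω
  L: Z = jωL = j·215.5·0.00173 = 0 + j0.3728 Ω
  C: Z = 1/(jωC) = -j/(ω·C) = 0 - j29.18 Ω
Step 3 — Parallel branch: L || C = 1/(1/L + 1/C) = 0 + j0.3777 Ω.
Step 4 — Series with R1: Z_total = R1 + (L || C) = 1570 + j0.3777 Ω = 1570∠0.0° Ω.

Z = 1570 + j0.3777 Ω = 1570∠0.0° Ω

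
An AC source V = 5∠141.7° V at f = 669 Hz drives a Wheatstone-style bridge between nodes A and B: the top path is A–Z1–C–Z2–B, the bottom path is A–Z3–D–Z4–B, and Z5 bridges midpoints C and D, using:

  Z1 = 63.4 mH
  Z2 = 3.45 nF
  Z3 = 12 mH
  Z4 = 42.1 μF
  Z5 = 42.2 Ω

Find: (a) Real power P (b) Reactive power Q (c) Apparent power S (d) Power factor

Step 1 — Angular frequency: ω = 2π·f = 2π·669 = 4203 rad/s.
Step 2 — Component impedances:
  Z1: Z = jωL = j·4203·0.0634 = 0 + j266.5 Ω
  Z2: Z = 1/(jωC) = -j/(ω·C) = 0 - j6.896e+04 Ω
  Z3: Z = jωL = j·4203·0.012 = 0 + j50.44 Ω
  Z4: Z = 1/(jωC) = -j/(ω·C) = 0 - j5.651 Ω
  Z5: Z = R = 42.2 Ω
Step 3 — Bridge requires nodal analysis (the Z5 bridge couples midpoints C and D, so the two paths cannot be reduced to a simple series/parallel combination). Setting node B to ground and injecting 1 A at node A, the 3-node admittance system at A, C, D solves to V_A = Z_AB = 1.049 + j36.9 Ω = 36.92∠88.4° Ω.
Step 4 — Source phasor: V = 5∠141.7° V = -3.924 + j3.099 V.
Step 5 — Current: I = V / Z = 0.08089 + j0.1086 A = 0.1354∠53.3° A.
Step 6 — Complex power: S = V·I* = 0.01925 + j0.6769 VA.
Step 7 — Real power: P = Re(S) = 0.01925 W.
Step 8 — Reactive power: Q = Im(S) = 0.6769 VAR.
Step 9 — Apparent power: |S| = 0.6772 VA.
Step 10 — Power factor: PF = P/|S| = 0.02842 (lagging).

(a) P = 0.01925 W  (b) Q = 0.6769 VAR  (c) S = 0.6772 VA  (d) PF = 0.02842 (lagging)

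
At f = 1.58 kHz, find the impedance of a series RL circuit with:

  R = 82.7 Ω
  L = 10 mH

Step 1 — Angular frequency: ω = 2π·f = 2π·1580 = 9927 rad/s.
Step 2 — Component impedances:
  R: Z = R = 82.7 Ω
  L: Z = jωL = j·9927·0.01 = 0 + j99.27 Ω
Step 3 — Series combination: Z_total = R + L = 82.7 + j99.27 Ω = 129.2∠50.2° Ω.

Z = 82.7 + j99.27 Ω = 129.2∠50.2° Ω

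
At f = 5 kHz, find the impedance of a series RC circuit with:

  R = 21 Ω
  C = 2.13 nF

Step 1 — Angular frequency: ω = 2π·f = 2π·5000 = 3.142e+04 rad/s.
Step 2 — Component impedances:
  R: Z = R = 21 Ω
  C: Z = 1/(jωC) = -j/(ω·C) = 0 - j1.494e+04 Ω
Step 3 — Series combination: Z_total = R + C = 21 - j1.494e+04 Ω = 1.494e+04∠-89.9° Ω.

Z = 21 - j1.494e+04 Ω = 1.494e+04∠-89.9° Ω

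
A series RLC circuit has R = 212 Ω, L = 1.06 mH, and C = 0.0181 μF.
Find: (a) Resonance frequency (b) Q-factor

Step 1 — Resonance condition Im(Z)=0 gives ω₀ = 1/√(LC).
Step 2 — ω₀ = 1/√(0.00106·1.81e-08) = 2.283e+05 rad/s.
Step 3 — f₀ = ω₀/(2π) = 3.634e+04 Hz.
Step 4 — Series Q: Q = ω₀L/R = 2.283e+05·0.00106/212 = 1.142.

(a) f₀ = 3.634e+04 Hz  (b) Q = 1.142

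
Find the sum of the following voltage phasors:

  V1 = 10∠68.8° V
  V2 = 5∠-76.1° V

Step 1 — Convert each phasor to rectangular form:
  V1 = 10·(cos(68.8°) + j·sin(68.8°)) = 3.616 + j9.323 V
  V2 = 5·(cos(-76.1°) + j·sin(-76.1°)) = 1.201 - j4.854 V
Step 2 — Sum components: V_total = 4.817 + j4.47 V.
Step 3 — Convert to polar: |V_total| = 6.572 V, ∠V_total = 42.9°.

V_total = 6.572∠42.9° V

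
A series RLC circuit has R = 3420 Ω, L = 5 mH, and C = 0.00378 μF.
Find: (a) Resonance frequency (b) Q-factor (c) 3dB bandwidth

Step 1 — Resonance condition Im(Z)=0 gives ω₀ = 1/√(LC).
Step 2 — ω₀ = 1/√(0.005·3.78e-09) = 2.3e+05 rad/s.
Step 3 — f₀ = ω₀/(2π) = 3.661e+04 Hz.
Step 4 — Series Q: Q = ω₀L/R = 2.3e+05·0.005/3420 = 0.3363.
Step 5 — 3dB bandwidth: Δω = ω₀/Q = 6.84e+05 rad/s; BW = Δω/(2π) = 1.089e+05 Hz.

(a) f₀ = 3.661e+04 Hz  (b) Q = 0.3363  (c) BW = 1.089e+05 Hz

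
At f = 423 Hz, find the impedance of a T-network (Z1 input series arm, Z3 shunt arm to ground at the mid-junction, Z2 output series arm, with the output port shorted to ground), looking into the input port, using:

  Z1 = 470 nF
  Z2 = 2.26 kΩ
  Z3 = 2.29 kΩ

Step 1 — Angular frequency: ω = 2π·f = 2π·423 = 2658 rad/s.
Step 2 — Component impedances:
  Z1: Z = 1/(jωC) = -j/(ω·C) = 0 - j800.5 Ω
  Z2: Z = R = 2260 Ω
  Z3: Z = R = 2290 Ω
Step 3 — With the output port shorted to ground, the output series arm Z2 runs from the junction to ground; the shunt arm Z3 also runs from the junction to ground. They appear in parallel: Z3 || Z2 = 1137 Ω.
Step 4 — Series with input arm Z1: Z_in = Z1 + (Z3 || Z2) = 1137 - j800.5 Ω = 1391∠-35.1° Ω.

Z = 1137 - j800.5 Ω = 1391∠-35.1° Ω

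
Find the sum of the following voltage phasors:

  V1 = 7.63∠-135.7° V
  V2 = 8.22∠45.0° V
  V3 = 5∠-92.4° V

Step 1 — Convert each phasor to rectangular form:
  V1 = 7.63·(cos(-135.7°) + j·sin(-135.7°)) = -5.461 - j5.329 V
  V2 = 8.22·(cos(45.0°) + j·sin(45.0°)) = 5.812 + j5.812 V
  V3 = 5·(cos(-92.4°) + j·sin(-92.4°)) = -0.2094 - j4.996 V
Step 2 — Sum components: V_total = 0.1423 - j4.512 V.
Step 3 — Convert to polar: |V_total| = 4.514 V, ∠V_total = -88.2°.

V_total = 4.514∠-88.2° V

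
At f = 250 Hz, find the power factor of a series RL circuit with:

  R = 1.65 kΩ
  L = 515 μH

Step 1 — Angular frequency: ω = 2π·f = 2π·250 = 1571 rad/s.
Step 2 — Component impedances:
  R: Z = R = 1650 Ω
  L: Z = jωL = j·1571·0.000515 = 0 + j0.809 Ω
Step 3 — Series combination: Z_total = R + L = 1650 + j0.809 Ω = 1650∠0.0° Ω.
Step 4 — Power factor: PF = cos(φ) = Re(Z)/|Z| = 1650/1650 = 1.
Step 5 — Type: Im(Z) = 0.809 ⇒ lagging (phase φ = 0.0°).

PF = 1 (lagging, φ = 0.0°)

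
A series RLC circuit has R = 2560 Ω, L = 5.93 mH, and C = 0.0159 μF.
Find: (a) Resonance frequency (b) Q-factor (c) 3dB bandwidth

Step 1 — Resonance: ω₀ = 1/√(LC) = 1/√(0.00593·1.59e-08) = 1.03e+05 rad/s.
Step 2 — f₀ = ω₀/(2π) = 1.639e+04 Hz.
Step 3 — Series Q: Q = ω₀L/R = 1.03e+05·0.00593/2560 = 0.2386.
Step 4 — Bandwidth: Δω = ω₀/Q = 4.317e+05 rad/s; BW = Δω/(2π) = 6.871e+04 Hz.

(a) f₀ = 1.639e+04 Hz  (b) Q = 0.2386  (c) BW = 6.871e+04 Hz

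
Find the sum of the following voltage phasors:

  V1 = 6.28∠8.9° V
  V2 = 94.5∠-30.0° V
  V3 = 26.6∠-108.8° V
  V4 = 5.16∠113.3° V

Step 1 — Convert each phasor to rectangular form:
  V1 = 6.28·(cos(8.9°) + j·sin(8.9°)) = 6.204 + j0.9716 V
  V2 = 94.5·(cos(-30.0°) + j·sin(-30.0°)) = 81.84 - j47.25 V
  V3 = 26.6·(cos(-108.8°) + j·sin(-108.8°)) = -8.572 - j25.18 V
  V4 = 5.16·(cos(113.3°) + j·sin(113.3°)) = -2.041 + j4.739 V
Step 2 — Sum components: V_total = 77.43 - j66.72 V.
Step 3 — Convert to polar: |V_total| = 102.2 V, ∠V_total = -40.8°.

V_total = 102.2∠-40.8° V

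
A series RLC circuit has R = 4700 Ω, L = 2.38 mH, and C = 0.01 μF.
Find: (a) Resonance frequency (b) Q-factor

Step 1 — Resonance condition Im(Z)=0 gives ω₀ = 1/√(LC).
Step 2 — ω₀ = 1/√(0.00238·1e-08) = 2.05e+05 rad/s.
Step 3 — f₀ = ω₀/(2π) = 3.262e+04 Hz.
Step 4 — Series Q: Q = ω₀L/R = 2.05e+05·0.00238/4700 = 0.1038.

(a) f₀ = 3.262e+04 Hz  (b) Q = 0.1038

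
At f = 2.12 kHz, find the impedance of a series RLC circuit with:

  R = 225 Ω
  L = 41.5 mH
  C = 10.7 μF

Step 1 — Angular frequency: ω = 2π·f = 2π·2120 = 1.332e+04 rad/s.
Step 2 — Component impedances:
  R: Z = R = 225 Ω
  L: Z = jωL = j·1.332e+04·0.0415 = 0 + j552.8 Ω
  C: Z = 1/(jωC) = -j/(ω·C) = 0 - j7.016 Ω
Step 3 — Series combination: Z_total = R + L + C = 225 + j545.8 Ω = 590.3∠67.6° Ω.

Z = 225 + j545.8 Ω = 590.3∠67.6° Ω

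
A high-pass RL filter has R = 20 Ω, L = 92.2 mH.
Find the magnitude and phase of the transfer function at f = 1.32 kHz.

Step 1 — Angular frequency: ω = 2π·1320 = 8294 rad/s.
Step 2 — Transfer function: H(jω) = jωL/(R + jωL).
Step 3 — Numerator jωL = j·764.7; denominator R + jωL = 20 + j764.7.
Step 4 — H = 0.9993 + j0.02614.
Step 5 — Magnitude: |H| = 0.9997 (-0.0 dB); phase: φ = 1.5°.

|H| = 0.9997 (-0.0 dB), φ = 1.5°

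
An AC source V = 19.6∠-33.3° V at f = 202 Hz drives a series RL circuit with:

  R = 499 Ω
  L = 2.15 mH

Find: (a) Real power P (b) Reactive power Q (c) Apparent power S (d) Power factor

Step 1 — Angular frequency: ω = 2π·f = 2π·202 = 1269 rad/s.
Step 2 — Component impedances:
  R: Z = R = 499 Ω
  L: Z = jωL = j·1269·0.00215 = 0 + j2.729 Ω
Step 3 — Series combination: Z_total = R + L = 499 + j2.729 Ω = 499∠0.3° Ω.
Step 4 — Source phasor: V = 19.6∠-33.3° V = 16.38 - j10.76 V.
Step 5 — Current: I = V / Z = 0.03271 - j0.02174 A = 0.03928∠-33.6° A.
Step 6 — Complex power: S = V·I* = 0.7698 + j0.00421 VA.
Step 7 — Real power: P = Re(S) = 0.7698 W.
Step 8 — Reactive power: Q = Im(S) = 0.00421 VAR.
Step 9 — Apparent power: |S| = 0.7698 VA.
Step 10 — Power factor: PF = P/|S| = 1 (lagging).

(a) P = 0.7698 W  (b) Q = 0.00421 VAR  (c) S = 0.7698 VA  (d) PF = 1 (lagging)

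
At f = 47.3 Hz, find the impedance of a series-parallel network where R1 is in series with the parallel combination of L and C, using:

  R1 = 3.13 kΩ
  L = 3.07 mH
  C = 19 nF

Step 1 — Angular frequency: ω = 2π·f = 2π·47.3 = 297.2 rad/s.
Step 2 — Component impedances:
  R1: Z = R = 3130 Ω
  L: Z = jωL = j·297.2·0.00307 = 0 + j0.9124 Ω
  C: Z = 1/(jωC) = -j/(ω·C) = 0 - j1.771e+05 Ω
Step 3 — Parallel branch: L || C = 1/(1/L + 1/C) = 0 + j0.9124 Ω.
Step 4 — Series with R1: Z_total = R1 + (L || C) = 3130 + j0.9124 Ω = 3130∠0.0° Ω.

Z = 3130 + j0.9124 Ω = 3130∠0.0° Ω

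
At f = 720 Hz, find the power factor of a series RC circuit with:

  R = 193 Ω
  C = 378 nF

Step 1 — Angular frequency: ω = 2π·f = 2π·720 = 4524 rad/s.
Step 2 — Component impedances:
  R: Z = R = 193 Ω
  C: Z = 1/(jωC) = -j/(ω·C) = 0 - j584.8 Ω
Step 3 — Series combination: Z_total = R + C = 193 - j584.8 Ω = 615.8∠-71.7° Ω.
Step 4 — Power factor: PF = cos(φ) = Re(Z)/|Z| = 193/615.8 = 0.3134.
Step 5 — Type: Im(Z) = -584.8 ⇒ leading (phase φ = -71.7°).

PF = 0.3134 (leading, φ = -71.7°)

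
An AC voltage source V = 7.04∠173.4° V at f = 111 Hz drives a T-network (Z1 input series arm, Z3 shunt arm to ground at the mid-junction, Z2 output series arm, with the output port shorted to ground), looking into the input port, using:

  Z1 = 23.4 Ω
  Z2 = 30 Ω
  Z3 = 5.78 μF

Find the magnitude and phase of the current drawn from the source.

Step 1 — Angular frequency: ω = 2π·f = 2π·111 = 697.4 rad/s.
Step 2 — Component impedances:
  Z1: Z = R = 23.4 Ω
  Z2: Z = R = 30 Ω
  Z3: Z = 1/(jωC) = -j/(ω·C) = 0 - j248.1 Ω
Step 3 — With the output port shorted to ground, the output series arm Z2 runs from the junction to ground; the shunt arm Z3 also runs from the junction to ground. They appear in parallel: Z3 || Z2 = 29.57 - j3.576 Ω.
Step 4 — Series with input arm Z1: Z_in = Z1 + (Z3 || Z2) = 52.97 - j3.576 Ω = 53.09∠-3.9° Ω.
Step 5 — Source phasor: V = 7.04∠173.4° V = -6.993 + j0.8092 V.
Step 6 — Ohm's law: I = V / Z_total = (-6.993 + j0.8092) / (52.97 - j3.576) = -0.1325 + j0.006334 A.
Step 7 — Convert to polar: |I| = 0.1326 A, ∠I = 177.3°.

I = 0.1326∠177.3° A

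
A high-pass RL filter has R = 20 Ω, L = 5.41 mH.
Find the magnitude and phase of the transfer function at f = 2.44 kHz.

Step 1 — Angular frequency: ω = 2π·2440 = 1.533e+04 rad/s.
Step 2 — Transfer function: H(jω) = jωL/(R + jωL).
Step 3 — Numerator jωL = j·82.94; denominator R + jωL = 20 + j82.94.
Step 4 — H = 0.945 + j0.2279.
Step 5 — Magnitude: |H| = 0.9721 (-0.2 dB); phase: φ = 13.6°.

|H| = 0.9721 (-0.2 dB), φ = 13.6°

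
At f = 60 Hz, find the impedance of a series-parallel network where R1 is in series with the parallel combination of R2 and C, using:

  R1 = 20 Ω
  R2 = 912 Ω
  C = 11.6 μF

Step 1 — Angular frequency: ω = 2π·f = 2π·60 = 377 rad/s.
Step 2 — Component impedances:
  R1: Z = R = 20 Ω
  R2: Z = R = 912 Ω
  C: Z = 1/(jωC) = -j/(ω·C) = 0 - j228.7 Ω
Step 3 — Parallel branch: R2 || C = 1/(1/R2 + 1/C) = 53.94 - j215.1 Ω.
Step 4 — Series with R1: Z_total = R1 + (R2 || C) = 73.94 - j215.1 Ω = 227.5∠-71.0° Ω.

Z = 73.94 - j215.1 Ω = 227.5∠-71.0° Ω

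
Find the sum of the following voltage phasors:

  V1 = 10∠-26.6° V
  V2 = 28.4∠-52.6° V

Step 1 — Convert each phasor to rectangular form:
  V1 = 10·(cos(-26.6°) + j·sin(-26.6°)) = 8.942 - j4.478 V
  V2 = 28.4·(cos(-52.6°) + j·sin(-52.6°)) = 17.25 - j22.56 V
Step 2 — Sum components: V_total = 26.19 - j27.04 V.
Step 3 — Convert to polar: |V_total| = 37.64 V, ∠V_total = -45.9°.

V_total = 37.64∠-45.9° V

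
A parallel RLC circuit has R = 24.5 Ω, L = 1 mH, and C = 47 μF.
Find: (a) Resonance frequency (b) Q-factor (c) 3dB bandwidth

Step 1 — Resonance: ω₀ = 1/√(LC) = 1/√(0.001·4.7e-05) = 4613 rad/s.
Step 2 — f₀ = ω₀/(2π) = 734.1 Hz.
Step 3 — Parallel Q: Q = R/(ω₀L) = 24.5/(4613·0.001) = 5.311.
Step 4 — Bandwidth: Δω = ω₀/Q = 868.4 rad/s; BW = Δω/(2π) = 138.2 Hz.

(a) f₀ = 734.1 Hz  (b) Q = 5.311  (c) BW = 138.2 Hz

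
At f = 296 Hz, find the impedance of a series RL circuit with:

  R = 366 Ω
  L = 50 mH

Step 1 — Angular frequency: ω = 2π·f = 2π·296 = 1860 rad/s.
Step 2 — Component impedances:
  R: Z = R = 366 Ω
  L: Z = jωL = j·1860·0.05 = 0 + j92.99 Ω
Step 3 — Series combination: Z_total = R + L = 366 + j92.99 Ω = 377.6∠14.3° Ω.

Z = 366 + j92.99 Ω = 377.6∠14.3° Ω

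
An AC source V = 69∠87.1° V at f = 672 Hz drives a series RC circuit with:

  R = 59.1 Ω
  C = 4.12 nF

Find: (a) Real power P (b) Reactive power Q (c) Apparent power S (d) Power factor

Step 1 — Angular frequency: ω = 2π·f = 2π·672 = 4222 rad/s.
Step 2 — Component impedances:
  R: Z = R = 59.1 Ω
  C: Z = 1/(jωC) = -j/(ω·C) = 0 - j5.748e+04 Ω
Step 3 — Series combination: Z_total = R + C = 59.1 - j5.748e+04 Ω = 5.748e+04∠-89.9° Ω.
Step 4 — Source phasor: V = 69∠87.1° V = 3.491 + j68.91 V.
Step 5 — Current: I = V / Z = -0.001199 + j6.196e-05 A = 0.0012∠177.0° A.
Step 6 — Complex power: S = V·I* = 8.515e-05 - j0.08282 VA.
Step 7 — Real power: P = Re(S) = 8.515e-05 W.
Step 8 — Reactive power: Q = Im(S) = -0.08282 VAR.
Step 9 — Apparent power: |S| = 0.08282 VA.
Step 10 — Power factor: PF = P/|S| = 0.001028 (leading).

(a) P = 8.515e-05 W  (b) Q = -0.08282 VAR  (c) S = 0.08282 VA  (d) PF = 0.001028 (leading)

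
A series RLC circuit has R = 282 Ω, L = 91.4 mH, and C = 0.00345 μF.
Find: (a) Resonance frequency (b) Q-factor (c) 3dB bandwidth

Step 1 — Resonance: ω₀ = 1/√(LC) = 1/√(0.0914·3.45e-09) = 5.631e+04 rad/s.
Step 2 — f₀ = ω₀/(2π) = 8963 Hz.
Step 3 — Series Q: Q = ω₀L/R = 5.631e+04·0.0914/282 = 18.25.
Step 4 — Bandwidth: Δω = ω₀/Q = 3085 rad/s; BW = Δω/(2π) = 491 Hz.

(a) f₀ = 8963 Hz  (b) Q = 18.25  (c) BW = 491 Hz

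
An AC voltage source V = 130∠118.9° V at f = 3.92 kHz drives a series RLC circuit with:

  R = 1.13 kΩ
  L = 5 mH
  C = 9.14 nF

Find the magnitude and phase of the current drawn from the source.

Step 1 — Angular frequency: ω = 2π·f = 2π·3920 = 2.463e+04 rad/s.
Step 2 — Component impedances:
  R: Z = R = 1130 Ω
  L: Z = jωL = j·2.463e+04·0.005 = 0 + j123.2 Ω
  C: Z = 1/(jωC) = -j/(ω·C) = 0 - j4442 Ω
Step 3 — Series combination: Z_total = R + L + C = 1130 - j4319 Ω = 4464∠-75.3° Ω.
Step 4 — Source phasor: V = 130∠118.9° V = -62.83 + j113.8 V.
Step 5 — Ohm's law: I = V / Z_total = (-62.83 + j113.8) / (1130 - j4319) = -0.02823 - j0.007162 A.
Step 6 — Convert to polar: |I| = 0.02912 A, ∠I = -165.8°.

I = 0.02912∠-165.8° A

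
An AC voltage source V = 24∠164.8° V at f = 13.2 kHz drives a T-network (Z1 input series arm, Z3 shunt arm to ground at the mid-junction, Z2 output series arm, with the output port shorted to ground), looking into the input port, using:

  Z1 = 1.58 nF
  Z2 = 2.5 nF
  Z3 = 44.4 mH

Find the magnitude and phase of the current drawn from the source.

Step 1 — Angular frequency: ω = 2π·f = 2π·1.32e+04 = 8.294e+04 rad/s.
Step 2 — Component impedances:
  Z1: Z = 1/(jωC) = -j/(ω·C) = 0 - j7631 Ω
  Z2: Z = 1/(jωC) = -j/(ω·C) = 0 - j4823 Ω
  Z3: Z = jωL = j·8.294e+04·0.0444 = 0 + j3682 Ω
Step 3 — With the output port shorted to ground, the output series arm Z2 runs from the junction to ground; the shunt arm Z3 also runs from the junction to ground. They appear in parallel: Z3 || Z2 = 0 + j1.557e+04 Ω.
Step 4 — Series with input arm Z1: Z_in = Z1 + (Z3 || Z2) = 0 + j7942 Ω = 7942∠90.0° Ω.
Step 5 — Source phasor: V = 24∠164.8° V = -23.16 + j6.293 V.
Step 6 — Ohm's law: I = V / Z_total = (-23.16 + j6.293) / (0 + j7942) = 0.0007923 + j0.002916 A.
Step 7 — Convert to polar: |I| = 0.003022 A, ∠I = 74.8°.

I = 0.003022∠74.8° A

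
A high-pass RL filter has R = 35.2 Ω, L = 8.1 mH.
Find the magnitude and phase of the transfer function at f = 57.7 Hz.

Step 1 — Angular frequency: ω = 2π·57.7 = 362.5 rad/s.
Step 2 — Transfer function: H(jω) = jωL/(R + jωL).
Step 3 — Numerator jωL = j·2.937; denominator R + jωL = 35.2 + j2.937.
Step 4 — H = 0.006912 + j0.08285.
Step 5 — Magnitude: |H| = 0.08314 (-21.6 dB); phase: φ = 85.2°.

|H| = 0.08314 (-21.6 dB), φ = 85.2°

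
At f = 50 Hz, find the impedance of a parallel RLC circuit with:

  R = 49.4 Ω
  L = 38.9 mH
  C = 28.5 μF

Step 1 — Angular frequency: ω = 2π·f = 2π·50 = 314.2 rad/s.
Step 2 — Component impedances:
  R: Z = R = 49.4 Ω
  L: Z = jωL = j·314.2·0.0389 = 0 + j12.22 Ω
  C: Z = 1/(jωC) = -j/(ω·C) = 0 - j111.7 Ω
Step 3 — Parallel combination: 1/Z_total = 1/R + 1/L + 1/C; Z_total = 3.539 + j12.74 Ω = 13.22∠74.5° Ω.

Z = 3.539 + j12.74 Ω = 13.22∠74.5° Ω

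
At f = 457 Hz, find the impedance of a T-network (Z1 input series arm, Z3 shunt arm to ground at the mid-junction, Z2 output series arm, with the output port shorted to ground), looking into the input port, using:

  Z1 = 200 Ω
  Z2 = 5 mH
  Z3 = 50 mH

Step 1 — Angular frequency: ω = 2π·f = 2π·457 = 2871 rad/s.
Step 2 — Component impedances:
  Z1: Z = R = 200 Ω
  Z2: Z = jωL = j·2871·0.005 = 0 + j14.36 Ω
  Z3: Z = jωL = j·2871·0.05 = 0 + j143.6 Ω
Step 3 — With the output port shorted to ground, the output series arm Z2 runs from the junction to ground; the shunt arm Z3 also runs from the junction to ground. They appear in parallel: Z3 || Z2 = 0 + j13.05 Ω.
Step 4 — Series with input arm Z1: Z_in = Z1 + (Z3 || Z2) = 200 + j13.05 Ω = 200.4∠3.7° Ω.

Z = 200 + j13.05 Ω = 200.4∠3.7° Ω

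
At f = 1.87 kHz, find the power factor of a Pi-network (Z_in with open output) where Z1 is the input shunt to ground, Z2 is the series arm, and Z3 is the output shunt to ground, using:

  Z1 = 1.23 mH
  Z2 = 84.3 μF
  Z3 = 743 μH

Step 1 — Angular frequency: ω = 2π·f = 2π·1870 = 1.175e+04 rad/s.
Step 2 — Component impedances:
  Z1: Z = jωL = j·1.175e+04·0.00123 = 0 + j14.45 Ω
  Z2: Z = 1/(jωC) = -j/(ω·C) = 0 - j1.01 Ω
  Z3: Z = jωL = j·1.175e+04·0.000743 = 0 + j8.73 Ω
Step 3 — With open output, the series arm Z2 and the output shunt Z3 appear in series to ground: Z2 + Z3 = 0 + j7.72 Ω.
Step 4 — Parallel with input shunt Z1: Z_in = Z1 || (Z2 + Z3) = 0 + j5.032 Ω = 5.032∠90.0° Ω.
Step 5 — Power factor: PF = cos(φ) = Re(Z)/|Z| = -0/5.032 = -0.
Step 6 — Type: Im(Z) = 5.032 ⇒ lagging (phase φ = 90.0°).

PF = -0 (lagging, φ = 90.0°)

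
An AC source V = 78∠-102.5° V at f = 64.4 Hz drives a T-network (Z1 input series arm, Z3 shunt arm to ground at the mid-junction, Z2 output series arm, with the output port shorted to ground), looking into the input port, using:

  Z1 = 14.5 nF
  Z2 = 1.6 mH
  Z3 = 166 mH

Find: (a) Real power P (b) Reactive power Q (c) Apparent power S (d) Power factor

Step 1 — Angular frequency: ω = 2π·f = 2π·64.4 = 404.6 rad/s.
Step 2 — Component impedances:
  Z1: Z = 1/(jωC) = -j/(ω·C) = 0 - j1.704e+05 Ω
  Z2: Z = jωL = j·404.6·0.0016 = 0 + j0.6474 Ω
  Z3: Z = jωL = j·404.6·0.166 = 0 + j67.17 Ω
Step 3 — With the output port shorted to ground, the output series arm Z2 runs from the junction to ground; the shunt arm Z3 also runs from the junction to ground. They appear in parallel: Z3 || Z2 = 0 + j0.6412 Ω.
Step 4 — Series with input arm Z1: Z_in = Z1 + (Z3 || Z2) = 0 - j1.704e+05 Ω = 1.704e+05∠-90.0° Ω.
Step 5 — Source phasor: V = 78∠-102.5° V = -16.88 - j76.15 V.
Step 6 — Current: I = V / Z = 0.0004468 - j9.905e-05 A = 0.0004576∠-12.5° A.
Step 7 — Complex power: S = V·I* = 0 - j0.0357 VA.
Step 8 — Real power: P = Re(S) = 0 W.
Step 9 — Reactive power: Q = Im(S) = -0.0357 VAR.
Step 10 — Apparent power: |S| = 0.0357 VA.
Step 11 — Power factor: PF = P/|S| = 0 (leading).

(a) P = 0 W  (b) Q = -0.0357 VAR  (c) S = 0.0357 VA  (d) PF = 0 (leading)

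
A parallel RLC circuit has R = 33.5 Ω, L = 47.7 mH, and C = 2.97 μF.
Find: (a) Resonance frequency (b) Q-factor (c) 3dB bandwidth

Step 1 — Resonance: ω₀ = 1/√(LC) = 1/√(0.0477·2.97e-06) = 2657 rad/s.
Step 2 — f₀ = ω₀/(2π) = 422.8 Hz.
Step 3 — Parallel Q: Q = R/(ω₀L) = 33.5/(2657·0.0477) = 0.2643.
Step 4 — Bandwidth: Δω = ω₀/Q = 1.005e+04 rad/s; BW = Δω/(2π) = 1600 Hz.

(a) f₀ = 422.8 Hz  (b) Q = 0.2643  (c) BW = 1600 Hz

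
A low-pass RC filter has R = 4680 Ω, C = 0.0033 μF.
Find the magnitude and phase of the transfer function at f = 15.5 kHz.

Step 1 — Angular frequency: ω = 2π·1.55e+04 = 9.739e+04 rad/s.
Step 2 — Transfer function: H(jω) = 1/(1 + jωRC).
Step 3 — Denominator: 1 + jωRC = 1 + j·9.739e+04·4680·3.3e-09 = 1 + j1.504.
Step 4 — H = 0.3065 - j0.4611.
Step 5 — Magnitude: |H| = 0.5537 (-5.1 dB); phase: φ = -56.4°.

|H| = 0.5537 (-5.1 dB), φ = -56.4°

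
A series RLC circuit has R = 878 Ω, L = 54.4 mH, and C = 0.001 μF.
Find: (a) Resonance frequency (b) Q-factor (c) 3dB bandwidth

Step 1 — Resonance: ω₀ = 1/√(LC) = 1/√(0.0544·1e-09) = 1.356e+05 rad/s.
Step 2 — f₀ = ω₀/(2π) = 2.158e+04 Hz.
Step 3 — Series Q: Q = ω₀L/R = 1.356e+05·0.0544/878 = 8.4.
Step 4 — Bandwidth: Δω = ω₀/Q = 1.614e+04 rad/s; BW = Δω/(2π) = 2569 Hz.

(a) f₀ = 2.158e+04 Hz  (b) Q = 8.4  (c) BW = 2569 Hz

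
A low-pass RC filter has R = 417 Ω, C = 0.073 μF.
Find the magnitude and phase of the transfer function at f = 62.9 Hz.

Step 1 — Angular frequency: ω = 2π·62.9 = 395.2 rad/s.
Step 2 — Transfer function: H(jω) = 1/(1 + jωRC).
Step 3 — Denominator: 1 + jωRC = 1 + j·395.2·417·7.3e-08 = 1 + j0.01203.
Step 4 — H = 0.9999 - j0.01203.
Step 5 — Magnitude: |H| = 0.9999 (-0.0 dB); phase: φ = -0.7°.

|H| = 0.9999 (-0.0 dB), φ = -0.7°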